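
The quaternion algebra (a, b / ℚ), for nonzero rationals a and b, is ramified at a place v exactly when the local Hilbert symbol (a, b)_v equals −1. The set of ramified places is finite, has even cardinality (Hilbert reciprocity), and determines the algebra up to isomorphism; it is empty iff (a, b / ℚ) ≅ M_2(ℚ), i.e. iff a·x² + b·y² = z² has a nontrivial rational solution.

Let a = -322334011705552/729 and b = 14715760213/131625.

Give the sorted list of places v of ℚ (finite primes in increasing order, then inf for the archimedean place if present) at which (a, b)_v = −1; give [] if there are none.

Mod squares: a ≡ -37, b ≡ 2405. Check v ∈ {∞, 2, 3, 5, 7, 11, 13, 37}.
v=3: a=3^-6·(≡2), b=3^-4·(≡2) mod 3; (2|3)=-1, (2|3)=-1; (−1)^{-6·-4·1}·(-1)^-4·(-1)^-6 = +1.
v=7: a=7^4·(≡5), b=7^4·(≡4) mod 7; (5|7)=-1, (4|7)=+1; (−1)^{4·4·3}·(-1)^4·(+1)^4 = +1.
v=11: a=11^2·(≡6), b=11^2·(≡6) mod 11; (6|11)=-1, (6|11)=-1; (−1)^{2·2·5}·(-1)^2·(-1)^2 = +1.
v=∞: -37 < 0 and 2405 > 0  ⇒  (a,b)_∞ = +1.
v=2: v_2(a)=4, v_2(b)=0; units ≡ 3, 5 (mod 8); ε·ε+αω+βω = 1·0+4·1+0·1 ≡ 0  ⇒  (a,b)_2 = +1.
v=5: a=5^0·(≡2), b=5^-3·(≡1) mod 5; (2|5)=-1, (1|5)=+1; (−1)^{0·-3·2}·(-1)^-3·(+1)^0 = -1.
v=37: a=37^5·(≡36), b=37^3·(≡16) mod 37; (36|37)=+1, (16|37)=+1; (−1)^{5·3·18}·(+1)^3·(+1)^5 = +1.
v=13: a=13^0·(≡11), b=13^-1·(≡1) mod 13; (11|13)=-1, (1|13)=+1; (−1)^{0·-1·6}·(-1)^-1·(+1)^0 = -1.
(-37, 2405 / ℚ) ramifies at {5, 13}: a division algebra.

[5, 13]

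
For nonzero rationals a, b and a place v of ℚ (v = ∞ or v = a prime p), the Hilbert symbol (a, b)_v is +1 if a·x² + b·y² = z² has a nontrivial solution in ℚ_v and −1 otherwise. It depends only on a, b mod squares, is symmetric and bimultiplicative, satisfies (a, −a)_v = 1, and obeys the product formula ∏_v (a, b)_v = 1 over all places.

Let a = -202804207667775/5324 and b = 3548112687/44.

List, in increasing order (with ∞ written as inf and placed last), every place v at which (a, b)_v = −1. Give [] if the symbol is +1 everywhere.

[11, 17, 19, 23]

(a, b) ≡ (-4301, 245157) mod (ℚ^×)²; places V = {2, 3, 5, 7, 11, 17, 19, 23, ∞}.
(a,b)_23: α=1, u≡15; β=1, v≡19 (mod 23); (15|23)=-1, (19|23)=-1; sign (−1)^1·-1^1·-1^1 = -1.
(a,b)_5: α=2, u≡1; β=0, v≡3 (mod 5); (1|5)=+1, (3|5)=-1; sign (−1)^0·+1^0·-1^2 = +1.
(a,b)_2: α=-2, β=-2; u≡3, v≡5 (mod 8); ε(u)ε(v)=1·0, αω(v)=-2·1, βω(u)=-2·1; sum ≡ 0  ⇒  +1.
(a,b)_19: α=6, u≡10; β=3, v≡3 (mod 19); (10|19)=-1, (3|19)=-1; sign (−1)^0·-1^3·-1^6 = -1.
(a,b)_∞: sgn(-4301)=−, sgn(245157)=+, so +1.
(a,b)_3: α=2, u≡1; β=3, v≡2 (mod 3); (1|3)=+1, (2|3)=-1; sign (−1)^0·+1^3·-1^2 = +1.
(a,b)_11: α=-3, u≡3; β=-1, v≡5 (mod 11); (3|11)=+1, (5|11)=+1; sign (−1)^1·+1^-1·+1^-3 = -1.
(a,b)_17: α=1, u≡4; β=1, v≡6 (mod 17); (4|17)=+1, (6|17)=-1; sign (−1)^0·+1^1·-1^1 = -1.
(a,b)_7: α=2, u≡2; β=2, v≡3 (mod 7); (2|7)=+1, (3|7)=-1; sign (−1)^0·+1^2·-1^2 = +1.
(-4301, 245157 / ℚ) ramifies at {11, 17, 19, 23}: a division algebra.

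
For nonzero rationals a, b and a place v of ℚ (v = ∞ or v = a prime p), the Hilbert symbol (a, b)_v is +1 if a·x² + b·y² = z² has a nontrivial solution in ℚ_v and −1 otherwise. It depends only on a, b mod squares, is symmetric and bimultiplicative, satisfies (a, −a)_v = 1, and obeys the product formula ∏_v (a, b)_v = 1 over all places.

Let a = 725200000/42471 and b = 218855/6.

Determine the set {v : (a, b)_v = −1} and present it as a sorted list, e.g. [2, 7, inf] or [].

[2, 3, 7, 37]

(a, b) ≡ (14430, 7770) mod (ℚ^×)²; places V = {2, 3, 5, 7, 11, 13, 37, ∞}.
(a,b)_5: α=5, u≡4; β=1, v≡1 (mod 5); (4|5)=+1, (1|5)=+1; sign (−1)^0·+1^1·+1^5 = +1.
(a,b)_13: α=-1, u≡11; β=2, v≡10 (mod 13); (11|13)=-1, (10|13)=+1; sign (−1)^0·-1^2·+1^-1 = +1.
(a,b)_∞: sgn(14430)=+, sgn(7770)=+, so +1.
(a,b)_7: α=2, u≡6; β=1, v≡4 (mod 7); (6|7)=-1, (4|7)=+1; sign (−1)^0·-1^1·+1^2 = -1.
(a,b)_11: α=-2, u≡3; β=0, v≡9 (mod 11); (3|11)=+1, (9|11)=+1; sign (−1)^0·+1^0·+1^-2 = +1.
(a,b)_2: α=7, β=-1; u≡7, v≡5 (mod 8); ε(u)ε(v)=1·0, αω(v)=7·1, βω(u)=-1·0; sum ≡ 1  ⇒  -1.
(a,b)_37: α=1, u≡2; β=1, v≡30 (mod 37); (2|37)=-1, (30|37)=+1; sign (−1)^0·-1^1·+1^1 = -1.
(a,b)_3: α=-3, u≡1; β=-1, v≡1 (mod 3); (1|3)=+1, (1|3)=+1; sign (−1)^1·+1^-1·+1^-3 = -1.
(14430, 7770 / ℚ) ramifies at {2, 3, 7, 37}: a division algebra.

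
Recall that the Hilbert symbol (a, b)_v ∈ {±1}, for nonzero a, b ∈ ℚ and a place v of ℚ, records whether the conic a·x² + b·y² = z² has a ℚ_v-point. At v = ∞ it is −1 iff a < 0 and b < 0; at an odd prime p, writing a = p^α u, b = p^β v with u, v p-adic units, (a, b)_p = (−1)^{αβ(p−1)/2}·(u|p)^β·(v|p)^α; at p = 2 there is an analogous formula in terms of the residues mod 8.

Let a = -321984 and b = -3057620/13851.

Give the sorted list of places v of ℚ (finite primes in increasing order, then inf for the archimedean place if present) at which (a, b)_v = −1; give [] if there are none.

[43, inf]

(a, b) ≡ (-559, -95) mod (ℚ^×)²; places V = {2, 3, 5, 13, 17, 19, 23, 43, ∞}.
(a,b)_17: α=0, u≡13; β=2, v≡10 (mod 17); (13|17)=+1, (10|17)=-1; sign (−1)^0·+1^2·-1^0 = +1.
(a,b)_23: α=0, u≡16; β=2, v≡17 (mod 23); (16|23)=+1, (17|23)=-1; sign (−1)^0·+1^2·-1^0 = +1.
(a,b)_43: α=1, u≡37; β=0, v≡22 (mod 43); (37|43)=-1, (22|43)=-1; sign (−1)^0·-1^0·-1^1 = -1.
(a,b)_∞: sgn(-559)=−, sgn(-95)=−, so -1.
(a,b)_19: α=0, u≡9; β=-1, v≡18 (mod 19); (9|19)=+1, (18|19)=-1; sign (−1)^0·+1^-1·-1^0 = +1.
(a,b)_2: α=6, β=2; u≡1, v≡1 (mod 8); ε(u)ε(v)=0·0, αω(v)=6·0, βω(u)=2·0; sum ≡ 0  ⇒  +1.
(a,b)_5: α=0, u≡1; β=1, v≡1 (mod 5); (1|5)=+1, (1|5)=+1; sign (−1)^0·+1^1·+1^0 = +1.
(a,b)_3: α=2, u≡2; β=-6, v≡1 (mod 3); (2|3)=-1, (1|3)=+1; sign (−1)^0·-1^-6·+1^2 = +1.
(a,b)_13: α=1, u≡10; β=0, v≡1 (mod 13); (10|13)=+1, (1|13)=+1; sign (−1)^0·+1^0·+1^1 = +1.
|Ram(-559, -95)| = 2, even; anisotropic at {43, ∞}.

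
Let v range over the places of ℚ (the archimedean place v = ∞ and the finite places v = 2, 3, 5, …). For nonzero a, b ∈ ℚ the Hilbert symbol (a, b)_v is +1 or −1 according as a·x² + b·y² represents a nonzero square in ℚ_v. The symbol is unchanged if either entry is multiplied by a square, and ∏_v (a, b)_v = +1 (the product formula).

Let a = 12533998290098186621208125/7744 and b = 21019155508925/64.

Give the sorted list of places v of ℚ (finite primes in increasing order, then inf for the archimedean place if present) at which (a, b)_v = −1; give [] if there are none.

[7, 19, 29, 37]

Mod squares: a ≡ 5957, b ≡ 23693. Check v ∈ {∞, 2, 5, 7, 11, 13, 19, 23, 29, 37, 43}.
v=2: v_2(a)=-6, v_2(b)=-6; units ≡ 5, 5 (mod 8); ε·ε+αω+βω = 0·0+-6·1+-6·1 ≡ 0  ⇒  (a,b)_2 = +1.
v=43: a=43^2·(≡15), b=43^1·(≡40) mod 43; (15|43)=+1, (40|43)=+1; (−1)^{2·1·21}·(+1)^1·(+1)^2 = +1.
v=29: a=29^2·(≡17), b=29^1·(≡13) mod 29; (17|29)=-1, (13|29)=+1; (−1)^{2·1·14}·(-1)^1·(+1)^2 = -1.
v=7: a=7^3·(≡4), b=7^2·(≡5) mod 7; (4|7)=+1, (5|7)=-1; (−1)^{3·2·3}·(+1)^2·(-1)^3 = -1.
v=37: a=37^3·(≡22), b=37^2·(≡2) mod 37; (22|37)=-1, (2|37)=-1; (−1)^{3·2·18}·(-1)^2·(-1)^3 = -1.
v=11: a=11^-2·(≡6), b=11^0·(≡10) mod 11; (6|11)=-1, (10|11)=-1; (−1)^{-2·0·5}·(-1)^0·(-1)^-2 = +1.
v=∞: 5957 > 0 and 23693 > 0  ⇒  (a,b)_∞ = +1.
v=19: a=19^2·(≡10), b=19^1·(≡8) mod 19; (10|19)=-1, (8|19)=-1; (−1)^{2·1·9}·(-1)^1·(-1)^2 = -1.
v=13: a=13^2·(≡4), b=13^0·(≡11) mod 13; (4|13)=+1, (11|13)=-1; (−1)^{2·0·6}·(+1)^0·(-1)^2 = +1.
v=23: a=23^3·(≡1), b=23^2·(≡12) mod 23; (1|23)=+1, (12|23)=+1; (−1)^{3·2·11}·(+1)^2·(+1)^3 = +1.
v=5: a=5^4·(≡2), b=5^2·(≡3) mod 5; (2|5)=-1, (3|5)=-1; (−1)^{4·2·2}·(-1)^2·(-1)^4 = +1.
Ram(5957, 23693) = {7, 19, 29, 37}; no ℚ_7-point on the conic.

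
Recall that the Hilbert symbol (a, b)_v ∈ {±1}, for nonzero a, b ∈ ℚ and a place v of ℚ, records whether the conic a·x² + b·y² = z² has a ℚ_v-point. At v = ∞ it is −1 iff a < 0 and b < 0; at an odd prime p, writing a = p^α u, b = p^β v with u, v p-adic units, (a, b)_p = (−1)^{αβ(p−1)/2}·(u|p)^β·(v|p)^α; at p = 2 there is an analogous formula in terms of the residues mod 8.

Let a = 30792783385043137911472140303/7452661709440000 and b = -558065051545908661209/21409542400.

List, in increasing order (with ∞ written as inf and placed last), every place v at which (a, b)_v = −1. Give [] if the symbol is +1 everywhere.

(a, b) ≡ (7, -13209) mod (ℚ^×)²; places V = {2, 3, 5, 7, 13, 17, 19, 31, 37, 59, ∞}.
(a,b)_7: α=5, u≡4; β=5, v≡5 (mod 7); (4|7)=+1, (5|7)=-1; sign (−1)^1·+1^5·-1^5 = +1.
(a,b)_19: α=4, u≡4; β=2, v≡10 (mod 19); (4|19)=+1, (10|19)=-1; sign (−1)^0·+1^2·-1^4 = +1.
(a,b)_31: α=-2, u≡2; β=-2, v≡2 (mod 31); (2|31)=+1, (2|31)=+1; sign (−1)^0·+1^-2·+1^-2 = +1.
(a,b)_59: α=-4, u≡28; β=-2, v≡45 (mod 59); (28|59)=+1, (45|59)=+1; sign (−1)^0·+1^-2·+1^-4 = +1.
(a,b)_2: α=-10, β=-8; u≡7, v≡7 (mod 8); ε(u)ε(v)=1·1, αω(v)=-10·0, βω(u)=-8·0; sum ≡ 1  ⇒  -1.
(a,b)_5: α=-4, u≡2; β=-2, v≡1 (mod 5); (2|5)=-1, (1|5)=+1; sign (−1)^0·-1^-2·+1^-4 = +1.
(a,b)_13: α=2, u≡8; β=2, v≡1 (mod 13); (8|13)=-1, (1|13)=+1; sign (−1)^0·-1^2·+1^2 = +1.
(a,b)_17: α=4, u≡12; β=3, v≡12 (mod 17); (12|17)=-1, (12|17)=-1; sign (−1)^0·-1^3·-1^4 = -1.
(a,b)_∞: sgn(7)=+, sgn(-13209)=−, so +1.
(a,b)_3: α=12, u≡1; β=7, v≡1 (mod 3); (1|3)=+1, (1|3)=+1; sign (−1)^0·+1^7·+1^12 = +1.
(a,b)_37: α=4, u≡21; β=3, v≡23 (mod 37); (21|37)=+1, (23|37)=-1; sign (−1)^0·+1^3·-1^4 = +1.
(7, -13209 / ℚ) ramifies at {2, 17}: a division algebra.

[2, 17]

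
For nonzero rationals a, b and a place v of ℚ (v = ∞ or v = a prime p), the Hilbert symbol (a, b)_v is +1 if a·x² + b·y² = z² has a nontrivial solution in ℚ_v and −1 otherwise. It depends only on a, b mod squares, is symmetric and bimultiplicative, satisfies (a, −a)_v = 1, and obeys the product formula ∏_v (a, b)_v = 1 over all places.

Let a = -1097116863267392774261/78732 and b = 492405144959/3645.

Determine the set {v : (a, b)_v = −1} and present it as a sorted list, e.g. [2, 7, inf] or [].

(a, b) ≡ (-663, 20995) mod (ℚ^×)²; places V = {2, 3, 5, 7, 13, 17, 19, ∞}.
(a,b)_7: α=8, u≡2; β=4, v≡1 (mod 7); (2|7)=+1, (1|7)=+1; sign (−1)^0·+1^4·+1^8 = +1.
(a,b)_17: α=5, u≡7; β=3, v≡7 (mod 17); (7|17)=-1, (7|17)=-1; sign (−1)^0·-1^3·-1^5 = +1.
(a,b)_∞: sgn(-663)=−, sgn(20995)=+, so +1.
(a,b)_19: α=2, u≡3; β=1, v≡15 (mod 19); (3|19)=-1, (15|19)=-1; sign (−1)^0·-1^1·-1^2 = -1.
(a,b)_5: α=0, u≡2; β=-1, v≡1 (mod 5); (2|5)=-1, (1|5)=+1; sign (−1)^0·-1^-1·+1^0 = -1.
(a,b)_2: α=-2, β=0; u≡1, v≡3 (mod 8); ε(u)ε(v)=0·1, αω(v)=-2·1, βω(u)=0·0; sum ≡ 0  ⇒  +1.
(a,b)_13: α=5, u≡3; β=3, v≡10 (mod 13); (3|13)=+1, (10|13)=+1; sign (−1)^0·+1^3·+1^5 = +1.
(a,b)_3: α=-9, u≡1; β=-6, v≡1 (mod 3); (1|3)=+1, (1|3)=+1; sign (−1)^0·+1^-6·+1^-9 = +1.
Ram(-663, 20995) = {5, 19}; no ℚ_5-point on the conic.

[5, 19]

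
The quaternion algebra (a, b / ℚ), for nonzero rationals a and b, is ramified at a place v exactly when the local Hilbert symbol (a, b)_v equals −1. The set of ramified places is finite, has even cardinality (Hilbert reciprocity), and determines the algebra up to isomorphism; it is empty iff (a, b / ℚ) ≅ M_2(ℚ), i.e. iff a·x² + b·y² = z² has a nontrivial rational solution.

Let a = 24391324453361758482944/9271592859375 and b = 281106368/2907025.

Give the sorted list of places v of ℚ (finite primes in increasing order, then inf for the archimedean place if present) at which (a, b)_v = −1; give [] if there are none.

[2, 17]

Mod squares: a ≡ 9758, b ≡ 23. Check v ∈ {∞, 2, 3, 5, 7, 11, 17, 19, 23, 31, 37, 41}.
v=23: a=23^4·(≡16), b=23^3·(≡9) mod 23; (16|23)=+1, (9|23)=+1; (−1)^{4·3·11}·(+1)^3·(+1)^4 = +1.
v=3: a=3^-6·(≡2), b=3^0·(≡2) mod 3; (2|3)=-1, (2|3)=-1; (−1)^{-6·0·1}·(-1)^0·(-1)^-6 = +1.
v=2: v_2(a)=9, v_2(b)=6; units ≡ 7, 7 (mod 8); ε·ε+αω+βω = 1·1+9·0+6·0 ≡ 1  ⇒  (a,b)_2 = -1.
v=19: a=19^4·(≡16), b=19^2·(≡5) mod 19; (16|19)=+1, (5|19)=+1; (−1)^{4·2·9}·(+1)^2·(+1)^4 = +1.
v=31: a=31^-2·(≡15), b=31^-2·(≡23) mod 31; (15|31)=-1, (23|31)=-1; (−1)^{-2·-2·15}·(-1)^-2·(-1)^-2 = +1.
v=17: a=17^1·(≡9), b=17^0·(≡10) mod 17; (9|17)=+1, (10|17)=-1; (−1)^{1·0·8}·(+1)^0·(-1)^1 = -1.
v=7: a=7^-1·(≡1), b=7^0·(≡2) mod 7; (1|7)=+1, (2|7)=+1; (−1)^{-1·0·3}·(+1)^0·(+1)^-1 = +1.
v=41: a=41^1·(≡4), b=41^0·(≡18) mod 41; (4|41)=+1, (18|41)=+1; (−1)^{1·0·20}·(+1)^0·(+1)^1 = +1.
v=11: a=11^-2·(≡1), b=11^-2·(≡4) mod 11; (1|11)=+1, (4|11)=+1; (−1)^{-2·-2·5}·(+1)^-2·(+1)^-2 = +1.
v=5: a=5^-6·(≡3), b=5^-2·(≡3) mod 5; (3|5)=-1, (3|5)=-1; (−1)^{-6·-2·2}·(-1)^-2·(-1)^-6 = +1.
v=37: a=37^4·(≡11), b=37^0·(≡14) mod 37; (11|37)=+1, (14|37)=-1; (−1)^{4·0·18}·(+1)^0·(-1)^4 = +1.
v=∞: 9758 > 0 and 23 > 0  ⇒  (a,b)_∞ = +1.
Ram(9758, 23) = {2, 17}; no ℚ_2-point on the conic.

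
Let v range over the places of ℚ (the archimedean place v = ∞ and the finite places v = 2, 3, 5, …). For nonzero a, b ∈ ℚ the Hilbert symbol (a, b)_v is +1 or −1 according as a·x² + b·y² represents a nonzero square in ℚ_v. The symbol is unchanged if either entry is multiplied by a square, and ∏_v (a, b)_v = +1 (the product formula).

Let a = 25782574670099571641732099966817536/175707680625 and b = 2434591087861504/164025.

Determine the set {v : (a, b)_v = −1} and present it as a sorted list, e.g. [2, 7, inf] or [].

[11, 37]

(a, b) ≡ (17501, 22231) mod (ℚ^×)²; places V = {2, 3, 5, 7, 11, 13, 23, 37, 43, 47, ∞}.
(a,b)_43: α=5, u≡12; β=3, v≡15 (mod 43); (12|43)=-1, (15|43)=+1; sign (−1)^1·-1^3·+1^5 = +1.
(a,b)_3: α=-12, u≡2; β=-8, v≡1 (mod 3); (2|3)=-1, (1|3)=+1; sign (−1)^0·-1^-8·+1^-12 = +1.
(a,b)_37: α=5, u≡13; β=2, v≡35 (mod 37); (13|37)=-1, (35|37)=-1; sign (−1)^0·-1^2·-1^5 = -1.
(a,b)_2: α=8, β=8; u≡5, v≡7 (mod 8); ε(u)ε(v)=0·1, αω(v)=8·0, βω(u)=8·1; sum ≡ 0  ⇒  +1.
(a,b)_23: α=-2, u≡19; β=0, v≡2 (mod 23); (19|23)=-1, (2|23)=+1; sign (−1)^0·-1^0·+1^-2 = +1.
(a,b)_13: α=4, u≡12; β=2, v≡1 (mod 13); (12|13)=+1, (1|13)=+1; sign (−1)^0·+1^2·+1^4 = +1.
(a,b)_47: α=2, u≡8; β=1, v≡37 (mod 47); (8|47)=+1, (37|47)=+1; sign (−1)^0·+1^1·+1^2 = +1.
(a,b)_7: α=6, u≡1; β=0, v≡5 (mod 7); (1|7)=+1, (5|7)=-1; sign (−1)^0·+1^0·-1^6 = +1.
(a,b)_∞: sgn(17501)=+, sgn(22231)=+, so +1.
(a,b)_5: α=-4, u≡4; β=-2, v≡4 (mod 5); (4|5)=+1, (4|5)=+1; sign (−1)^0·+1^-2·+1^-4 = +1.
(a,b)_11: α=3, u≡8; β=1, v≡10 (mod 11); (8|11)=-1, (10|11)=-1; sign (−1)^1·-1^1·-1^3 = -1.
Ram(17501, 22231) = {11, 37}; no ℚ_11-point on the conic.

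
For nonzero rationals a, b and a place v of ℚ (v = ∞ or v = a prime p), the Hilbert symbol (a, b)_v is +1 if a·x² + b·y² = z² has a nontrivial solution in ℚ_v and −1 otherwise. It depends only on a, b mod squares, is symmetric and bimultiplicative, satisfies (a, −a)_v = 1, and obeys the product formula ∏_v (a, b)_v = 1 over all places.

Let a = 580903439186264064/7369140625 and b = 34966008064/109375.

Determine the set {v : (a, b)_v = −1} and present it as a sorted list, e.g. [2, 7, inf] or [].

(a, b) ≡ (2310, 7) mod (ℚ^×)²; places V = {2, 3, 5, 7, 11, 13, 29, 31, ∞}.
(a,b)_29: α=2, u≡18; β=2, v≡28 (mod 29); (18|29)=-1, (28|29)=+1; sign (−1)^0·-1^2·+1^2 = +1.
(a,b)_13: α=4, u≡3; β=2, v≡6 (mod 13); (3|13)=+1, (6|13)=-1; sign (−1)^0·+1^2·-1^4 = +1.
(a,b)_5: α=-9, u≡3; β=-6, v≡2 (mod 5); (3|5)=-1, (2|5)=-1; sign (−1)^0·-1^-6·-1^-9 = -1.
(a,b)_3: α=1, u≡2; β=0, v≡1 (mod 3); (2|3)=-1, (1|3)=+1; sign (−1)^0·-1^0·+1^1 = +1.
(a,b)_∞: sgn(2310)=+, sgn(7)=+, so +1.
(a,b)_2: α=23, β=8; u≡3, v≡7 (mod 8); ε(u)ε(v)=1·1, αω(v)=23·0, βω(u)=8·1; sum ≡ 1  ⇒  -1.
(a,b)_11: α=-1, u≡5; β=0, v≡10 (mod 11); (5|11)=+1, (10|11)=-1; sign (−1)^0·+1^0·-1^-1 = -1.
(a,b)_7: α=-3, u≡1; β=-1, v≡1 (mod 7); (1|7)=+1, (1|7)=+1; sign (−1)^1·+1^-1·+1^-3 = -1.
(a,b)_31: α=2, u≡7; β=2, v≡2 (mod 31); (7|31)=+1, (2|31)=+1; sign (−1)^0·+1^2·+1^2 = +1.
(2310, 7 / ℚ) ramifies at {2, 5, 7, 11}: a division algebra.

[2, 5, 7, 11]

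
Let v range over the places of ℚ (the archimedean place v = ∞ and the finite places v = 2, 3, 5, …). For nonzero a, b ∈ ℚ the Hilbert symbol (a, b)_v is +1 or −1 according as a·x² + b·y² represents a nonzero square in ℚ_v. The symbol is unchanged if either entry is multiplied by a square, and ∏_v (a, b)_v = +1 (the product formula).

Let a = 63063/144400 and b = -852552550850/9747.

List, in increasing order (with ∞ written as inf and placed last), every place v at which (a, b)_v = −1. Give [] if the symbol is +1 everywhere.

(a, b) ≡ (143, -102102) mod (ℚ^×)²; places V = {2, 3, 5, 7, 11, 13, 17, 19, ∞}.
(a,b)_17: α=0, u≡5; β=1, v≡10 (mod 17); (5|17)=-1, (10|17)=-1; sign (−1)^0·-1^1·-1^0 = -1.
(a,b)_7: α=2, u≡5; β=3, v≡1 (mod 7); (5|7)=-1, (1|7)=+1; sign (−1)^0·-1^3·+1^2 = -1.
(a,b)_13: α=1, u≡6; β=3, v≡7 (mod 13); (6|13)=-1, (7|13)=-1; sign (−1)^0·-1^3·-1^1 = +1.
(a,b)_2: α=-4, β=1; u≡7, v≡5 (mod 8); ε(u)ε(v)=1·0, αω(v)=-4·1, βω(u)=1·0; sum ≡ 0  ⇒  +1.
(a,b)_11: α=1, u≡8; β=3, v≡7 (mod 11); (8|11)=-1, (7|11)=-1; sign (−1)^1·-1^3·-1^1 = -1.
(a,b)_∞: sgn(143)=+, sgn(-102102)=−, so +1.
(a,b)_19: α=-2, u≡2; β=-2, v≡17 (mod 19); (2|19)=-1, (17|19)=+1; sign (−1)^0·-1^-2·+1^-2 = +1.
(a,b)_5: α=-2, u≡3; β=2, v≡3 (mod 5); (3|5)=-1, (3|5)=-1; sign (−1)^0·-1^2·-1^-2 = +1.
(a,b)_3: α=2, u≡2; β=-3, v≡1 (mod 3); (2|3)=-1, (1|3)=+1; sign (−1)^0·-1^-3·+1^2 = -1.
Ram(143, -102102) = {3, 7, 11, 17}; no ℚ_3-point on the conic.

[3, 7, 11, 17]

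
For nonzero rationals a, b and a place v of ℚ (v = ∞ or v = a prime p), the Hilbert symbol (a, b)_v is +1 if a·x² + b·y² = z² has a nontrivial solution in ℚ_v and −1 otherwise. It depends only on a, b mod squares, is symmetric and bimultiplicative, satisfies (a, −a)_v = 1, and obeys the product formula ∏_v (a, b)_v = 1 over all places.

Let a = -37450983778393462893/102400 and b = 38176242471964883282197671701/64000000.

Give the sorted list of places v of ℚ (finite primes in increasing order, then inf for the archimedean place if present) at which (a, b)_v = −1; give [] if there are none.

[7, 11, 29, 37]

(a, b) ≡ (-37, 3387461) mod (ℚ^×)²; places V = {2, 3, 5, 7, 11, 29, 37, 41, ∞}.
(a,b)_11: α=4, u≡8; β=7, v≡6 (mod 11); (8|11)=-1, (6|11)=-1; sign (−1)^0·-1^7·-1^4 = -1.
(a,b)_2: α=-12, β=-12; u≡3, v≡5 (mod 8); ε(u)ε(v)=1·0, αω(v)=-12·1, βω(u)=-12·1; sum ≡ 0  ⇒  +1.
(a,b)_37: α=3, u≡21; β=5, v≡2 (mod 37); (21|37)=+1, (2|37)=-1; sign (−1)^0·+1^5·-1^3 = -1.
(a,b)_7: α=2, u≡6; β=5, v≡5 (mod 7); (6|7)=-1, (5|7)=-1; sign (−1)^0·-1^5·-1^2 = -1.
(a,b)_41: α=2, u≡20; β=3, v≡17 (mod 41); (20|41)=+1, (17|41)=-1; sign (−1)^0·+1^3·-1^2 = +1.
(a,b)_∞: sgn(-37)=−, sgn(3387461)=+, so +1.
(a,b)_29: α=2, u≡10; β=3, v≡27 (mod 29); (10|29)=-1, (27|29)=-1; sign (−1)^0·-1^3·-1^2 = -1.
(a,b)_5: α=-2, u≡2; β=-6, v≡1 (mod 5); (2|5)=-1, (1|5)=+1; sign (−1)^0·-1^-6·+1^-2 = +1.
(a,b)_3: α=6, u≡2; β=0, v≡2 (mod 3); (2|3)=-1, (2|3)=-1; sign (−1)^0·-1^0·-1^6 = +1.
(-37, 3387461 / ℚ) ramifies at {7, 11, 29, 37}: a division algebra.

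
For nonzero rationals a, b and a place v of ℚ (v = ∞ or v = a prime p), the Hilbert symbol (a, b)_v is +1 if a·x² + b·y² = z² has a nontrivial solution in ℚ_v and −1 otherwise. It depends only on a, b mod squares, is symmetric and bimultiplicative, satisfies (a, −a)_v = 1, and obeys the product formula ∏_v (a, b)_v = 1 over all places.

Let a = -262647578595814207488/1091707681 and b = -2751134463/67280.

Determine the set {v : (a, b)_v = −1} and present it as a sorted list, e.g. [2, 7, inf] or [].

(a, b) ≡ (-3927, -19635) mod (ℚ^×)²; places V = {2, 3, 5, 7, 11, 17, 19, 29, 31, 37, 47, ∞}.
(a,b)_∞: sgn(-3927)=−, sgn(-19635)=−, so -1.
(a,b)_5: α=0, u≡2; β=-1, v≡2 (mod 5); (2|5)=-1, (2|5)=-1; sign (−1)^0·-1^-1·-1^0 = -1.
(a,b)_7: α=9, u≡5; β=1, v≡4 (mod 7); (5|7)=-1, (4|7)=+1; sign (−1)^1·-1^1·+1^9 = +1.
(a,b)_11: α=3, u≡2; β=1, v≡7 (mod 11); (2|11)=-1, (7|11)=-1; sign (−1)^1·-1^1·-1^3 = -1.
(a,b)_29: α=0, u≡15; β=-2, v≡15 (mod 29); (15|29)=-1, (15|29)=-1; sign (−1)^0·-1^-2·-1^0 = +1.
(a,b)_17: α=3, u≡11; β=1, v≡4 (mod 17); (11|17)=-1, (4|17)=+1; sign (−1)^0·-1^1·+1^3 = -1.
(a,b)_19: α=-2, u≡17; β=0, v≡6 (mod 19); (17|19)=+1, (6|19)=+1; sign (−1)^0·+1^0·+1^-2 = +1.
(a,b)_47: α=-2, u≡17; β=0, v≡29 (mod 47); (17|47)=+1, (29|47)=-1; sign (−1)^0·+1^0·-1^-2 = +1.
(a,b)_37: α=-2, u≡31; β=0, v≡4 (mod 37); (31|37)=-1, (4|37)=+1; sign (−1)^0·-1^0·+1^-2 = +1.
(a,b)_2: α=12, β=-4; u≡1, v≡5 (mod 8); ε(u)ε(v)=0·0, αω(v)=12·1, βω(u)=-4·0; sum ≡ 0  ⇒  +1.
(a,b)_3: α=5, u≡2; β=7, v≡1 (mod 3); (2|3)=-1, (1|3)=+1; sign (−1)^1·-1^7·+1^5 = +1.
(a,b)_31: α=0, u≡25; β=2, v≡16 (mod 31); (25|31)=+1, (16|31)=+1; sign (−1)^0·+1^2·+1^0 = +1.
(-3927, -19635 / ℚ) ramifies at {5, 11, 17, ∞}: a division algebra.

[5, 11, 17, inf]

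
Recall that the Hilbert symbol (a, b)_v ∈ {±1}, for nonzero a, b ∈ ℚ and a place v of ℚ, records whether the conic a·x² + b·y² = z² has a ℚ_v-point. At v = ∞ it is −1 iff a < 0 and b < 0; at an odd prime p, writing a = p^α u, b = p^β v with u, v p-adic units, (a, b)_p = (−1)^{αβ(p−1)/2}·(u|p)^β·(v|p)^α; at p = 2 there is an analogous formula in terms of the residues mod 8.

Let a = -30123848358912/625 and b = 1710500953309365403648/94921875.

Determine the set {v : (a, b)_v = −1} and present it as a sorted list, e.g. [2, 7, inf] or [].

[7, 11]

(a, b) ≡ (-3927, 21) mod (ℚ^×)²; places V = {2, 3, 5, 7, 11, 17, 23, ∞}.
(a,b)_17: α=3, u≡11; β=4, v≡16 (mod 17); (11|17)=-1, (16|17)=+1; sign (−1)^0·-1^4·+1^3 = +1.
(a,b)_2: α=10, β=22; u≡1, v≡5 (mod 8); ε(u)ε(v)=0·0, αω(v)=10·1, βω(u)=22·0; sum ≡ 0  ⇒  +1.
(a,b)_7: α=3, u≡6; β=9, v≡5 (mod 7); (6|7)=-1, (5|7)=-1; sign (−1)^1·-1^9·-1^3 = -1.
(a,b)_5: α=-4, u≡3; β=-8, v≡1 (mod 5); (3|5)=-1, (1|5)=+1; sign (−1)^0·-1^-8·+1^-4 = +1.
(a,b)_3: α=1, u≡2; β=-5, v≡1 (mod 3); (2|3)=-1, (1|3)=+1; sign (−1)^1·-1^-5·+1^1 = +1.
(a,b)_11: α=1, u≡10; β=2, v≡6 (mod 11); (10|11)=-1, (6|11)=-1; sign (−1)^0·-1^2·-1^1 = -1.
(a,b)_23: α=2, u≡12; β=0, v≡7 (mod 23); (12|23)=+1, (7|23)=-1; sign (−1)^0·+1^0·-1^2 = +1.
(a,b)_∞: sgn(-3927)=−, sgn(21)=+, so +1.
(-3927, 21 / ℚ) ramifies at {7, 11}: a division algebra.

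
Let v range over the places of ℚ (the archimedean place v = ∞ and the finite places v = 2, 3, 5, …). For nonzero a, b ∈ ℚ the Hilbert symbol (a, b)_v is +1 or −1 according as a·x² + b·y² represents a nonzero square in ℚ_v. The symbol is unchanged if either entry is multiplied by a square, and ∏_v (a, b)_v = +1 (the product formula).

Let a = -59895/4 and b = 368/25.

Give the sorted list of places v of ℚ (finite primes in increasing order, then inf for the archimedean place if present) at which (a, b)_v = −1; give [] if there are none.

[5, 23]

Mod squares: a ≡ -55, b ≡ 23. Check v ∈ {∞, 2, 3, 5, 11, 23}.
v=23: a=23^0·(≡5), b=23^1·(≡8) mod 23; (5|23)=-1, (8|23)=+1; (−1)^{0·1·11}·(-1)^1·(+1)^0 = -1.
v=11: a=11^3·(≡8), b=11^0·(≡9) mod 11; (8|11)=-1, (9|11)=+1; (−1)^{3·0·5}·(-1)^0·(+1)^3 = +1.
v=5: a=5^1·(≡4), b=5^-2·(≡3) mod 5; (4|5)=+1, (3|5)=-1; (−1)^{1·-2·2}·(+1)^-2·(-1)^1 = -1.
v=∞: -55 < 0 and 23 > 0  ⇒  (a,b)_∞ = +1.
v=2: v_2(a)=-2, v_2(b)=4; units ≡ 1, 7 (mod 8); ε·ε+αω+βω = 0·1+-2·0+4·0 ≡ 0  ⇒  (a,b)_2 = +1.
v=3: a=3^2·(≡2), b=3^0·(≡2) mod 3; (2|3)=-1, (2|3)=-1; (−1)^{2·0·1}·(-1)^0·(-1)^2 = +1.
Ram(-55, 23) = {5, 23}; no ℚ_5-point on the conic.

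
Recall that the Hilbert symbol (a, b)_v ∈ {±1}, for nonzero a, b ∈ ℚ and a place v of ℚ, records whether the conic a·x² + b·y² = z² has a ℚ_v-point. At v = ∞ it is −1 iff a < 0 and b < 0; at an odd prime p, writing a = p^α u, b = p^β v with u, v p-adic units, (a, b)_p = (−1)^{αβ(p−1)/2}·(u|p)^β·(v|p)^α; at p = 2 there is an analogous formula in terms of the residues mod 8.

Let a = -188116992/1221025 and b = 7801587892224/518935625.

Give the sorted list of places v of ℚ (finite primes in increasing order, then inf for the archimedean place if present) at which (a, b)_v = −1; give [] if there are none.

[7, 17]

(a, b) ≡ (-7, 238) mod (ℚ^×)²; places V = {2, 3, 5, 7, 13, 17, ∞}.
(a,b)_17: α=-2, u≡3; β=-3, v≡3 (mod 17); (3|17)=-1, (3|17)=-1; sign (−1)^0·-1^-3·-1^-2 = -1.
(a,b)_∞: sgn(-7)=−, sgn(238)=+, so +1.
(a,b)_5: α=-2, u≡3; β=-4, v≡2 (mod 5); (3|5)=-1, (2|5)=-1; sign (−1)^0·-1^-4·-1^-2 = +1.
(a,b)_2: α=12, β=21; u≡1, v≡7 (mod 8); ε(u)ε(v)=0·1, αω(v)=12·0, βω(u)=21·0; sum ≡ 0  ⇒  +1.
(a,b)_13: α=-2, u≡8; β=-2, v≡4 (mod 13); (8|13)=-1, (4|13)=+1; sign (−1)^0·-1^-2·+1^-2 = +1.
(a,b)_3: α=8, u≡2; β=12, v≡1 (mod 3); (2|3)=-1, (1|3)=+1; sign (−1)^0·-1^12·+1^8 = +1.
(a,b)_7: α=1, u≡5; β=1, v≡3 (mod 7); (5|7)=-1, (3|7)=-1; sign (−1)^1·-1^1·-1^1 = -1.
|Ram(-7, 238)| = 2, even; anisotropic at {7, 17}.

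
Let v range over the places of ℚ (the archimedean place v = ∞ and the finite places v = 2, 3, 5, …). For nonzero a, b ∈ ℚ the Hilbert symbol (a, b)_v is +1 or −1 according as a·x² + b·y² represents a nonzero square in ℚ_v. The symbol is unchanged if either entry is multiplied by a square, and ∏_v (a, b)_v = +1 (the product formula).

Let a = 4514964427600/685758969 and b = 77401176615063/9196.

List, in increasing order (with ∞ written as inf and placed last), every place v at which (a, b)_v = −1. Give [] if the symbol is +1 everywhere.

[11, 17, 19, 31]

Mod squares: a ≡ 176341, b ≡ 6559693. Check v ∈ {∞, 2, 3, 5, 7, 11, 17, 19, 23, 29, 31, 37, 41, 43}.
v=17: a=17^1·(≡14), b=17^0·(≡11) mod 17; (14|17)=-1, (11|17)=-1; (−1)^{1·0·8}·(-1)^0·(-1)^1 = -1.
v=11: a=11^3·(≡1), b=11^-2·(≡7) mod 11; (1|11)=+1, (7|11)=-1; (−1)^{3·-2·5}·(+1)^-2·(-1)^3 = -1.
v=23: a=23^3·(≡8), b=23^2·(≡16) mod 23; (8|23)=+1, (16|23)=+1; (−1)^{3·2·11}·(+1)^2·(+1)^3 = +1.
v=29: a=29^-2·(≡18), b=29^0·(≡25) mod 29; (18|29)=-1, (25|29)=+1; (−1)^{-2·0·14}·(-1)^0·(+1)^-2 = +1.
v=2: v_2(a)=4, v_2(b)=-2; units ≡ 5, 5 (mod 8); ε·ε+αω+βω = 0·0+4·1+-2·1 ≡ 0  ⇒  (a,b)_2 = +1.
v=7: a=7^-2·(≡2), b=7^3·(≡1) mod 7; (2|7)=+1, (1|7)=+1; (−1)^{-2·3·3}·(+1)^3·(+1)^-2 = +1.
v=37: a=37^0·(≡36), b=37^1·(≡6) mod 37; (36|37)=+1, (6|37)=-1; (−1)^{0·1·18}·(+1)^1·(-1)^0 = +1.
v=41: a=41^1·(≡25), b=41^0·(≡21) mod 41; (25|41)=+1, (21|41)=+1; (−1)^{1·0·20}·(+1)^0·(+1)^1 = +1.
v=3: a=3^-2·(≡1), b=3^2·(≡1) mod 3; (1|3)=+1, (1|3)=+1; (−1)^{-2·2·1}·(+1)^2·(+1)^-2 = +1.
v=19: a=19^0·(≡12), b=19^-1·(≡4) mod 19; (12|19)=-1, (4|19)=+1; (−1)^{0·-1·9}·(-1)^-1·(+1)^0 = -1.
v=31: a=31^0·(≡24), b=31^3·(≡18) mod 31; (24|31)=-1, (18|31)=+1; (−1)^{0·3·15}·(-1)^3·(+1)^0 = -1.
v=43: a=43^-2·(≡35), b=43^1·(≡33) mod 43; (35|43)=+1, (33|43)=-1; (−1)^{-2·1·21}·(+1)^1·(-1)^-2 = +1.
v=∞: 176341 > 0 and 6559693 > 0  ⇒  (a,b)_∞ = +1.
v=5: a=5^2·(≡1), b=5^0·(≡3) mod 5; (1|5)=+1, (3|5)=-1; (−1)^{2·0·2}·(+1)^0·(-1)^2 = +1.
|Ram(176341, 6559693)| = 4, even; anisotropic at {11, 17, 19, 31}.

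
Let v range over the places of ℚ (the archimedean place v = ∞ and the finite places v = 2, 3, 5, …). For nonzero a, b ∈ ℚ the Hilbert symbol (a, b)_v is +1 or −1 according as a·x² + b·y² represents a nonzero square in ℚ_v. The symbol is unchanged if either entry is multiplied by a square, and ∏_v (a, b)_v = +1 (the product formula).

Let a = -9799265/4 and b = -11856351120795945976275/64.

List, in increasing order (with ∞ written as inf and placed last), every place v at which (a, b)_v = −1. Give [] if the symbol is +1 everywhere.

(a, b) ≡ (-199985, -279979) mod (ℚ^×)²; places V = {2, 3, 5, 7, 23, 37, 47, ∞}.
(a,b)_3: α=0, u≡1; β=2, v≡2 (mod 3); (1|3)=+1, (2|3)=-1; sign (−1)^0·+1^2·-1^0 = +1.
(a,b)_23: α=1, u≡5; β=3, v≡11 (mod 23); (5|23)=-1, (11|23)=-1; sign (−1)^1·-1^3·-1^1 = -1.
(a,b)_5: α=1, u≡3; β=2, v≡1 (mod 5); (3|5)=-1, (1|5)=+1; sign (−1)^0·-1^2·+1^1 = +1.
(a,b)_2: α=-2, β=-6; u≡7, v≡5 (mod 8); ε(u)ε(v)=1·0, αω(v)=-2·1, βω(u)=-6·0; sum ≡ 0  ⇒  +1.
(a,b)_∞: sgn(-199985)=−, sgn(-279979)=−, so -1.
(a,b)_7: α=2, u≡3; β=7, v≡1 (mod 7); (3|7)=-1, (1|7)=+1; sign (−1)^0·-1^7·+1^2 = -1.
(a,b)_37: α=1, u≡28; β=3, v≡35 (mod 37); (28|37)=+1, (35|37)=-1; sign (−1)^0·+1^3·-1^1 = -1.
(a,b)_47: α=1, u≡11; β=3, v≡1 (mod 47); (11|47)=-1, (1|47)=+1; sign (−1)^1·-1^3·+1^1 = +1.
|Ram(-199985, -279979)| = 4, even; anisotropic at {7, 23, 37, ∞}.

[7, 23, 37, inf]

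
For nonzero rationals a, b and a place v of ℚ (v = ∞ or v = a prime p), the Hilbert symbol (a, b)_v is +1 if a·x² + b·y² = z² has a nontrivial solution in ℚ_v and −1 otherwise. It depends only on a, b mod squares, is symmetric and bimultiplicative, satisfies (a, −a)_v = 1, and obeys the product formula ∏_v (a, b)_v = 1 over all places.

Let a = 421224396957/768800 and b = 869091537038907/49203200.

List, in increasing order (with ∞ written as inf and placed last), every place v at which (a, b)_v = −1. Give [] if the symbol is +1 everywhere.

[3, 7, 13, 19]

Mod squares: a ≡ 266, b ≡ 10374. Check v ∈ {∞, 2, 3, 5, 7, 13, 19, 23, 31, 37}.
v=∞: 266 > 0 and 10374 > 0  ⇒  (a,b)_∞ = +1.
v=23: a=23^0·(≡6), b=23^2·(≡16) mod 23; (6|23)=+1, (16|23)=+1; (−1)^{0·2·11}·(+1)^2·(+1)^0 = +1.
v=5: a=5^-2·(≡1), b=5^-2·(≡4) mod 5; (1|5)=+1, (4|5)=+1; (−1)^{-2·-2·2}·(+1)^-2·(+1)^-2 = +1.
v=19: a=19^1·(≡15), b=19^1·(≡2) mod 19; (15|19)=-1, (2|19)=-1; (−1)^{1·1·9}·(-1)^1·(-1)^1 = -1.
v=37: a=37^2·(≡4), b=37^4·(≡31) mod 37; (4|37)=+1, (31|37)=-1; (−1)^{2·4·18}·(+1)^4·(-1)^2 = +1.
v=13: a=13^4·(≡6), b=13^3·(≡5) mod 13; (6|13)=-1, (5|13)=-1; (−1)^{4·3·6}·(-1)^3·(-1)^4 = -1.
v=31: a=31^-2·(≡1), b=31^-2·(≡16) mod 31; (1|31)=+1, (16|31)=+1; (−1)^{-2·-2·15}·(+1)^-2·(+1)^-2 = +1.
v=3: a=3^4·(≡2), b=3^1·(≡2) mod 3; (2|3)=-1, (2|3)=-1; (−1)^{4·1·1}·(-1)^1·(-1)^4 = -1.
v=7: a=7^1·(≡6), b=7^1·(≡5) mod 7; (6|7)=-1, (5|7)=-1; (−1)^{1·1·3}·(-1)^1·(-1)^1 = -1.
v=2: v_2(a)=-5, v_2(b)=-11; units ≡ 5, 3 (mod 8); ε·ε+αω+βω = 0·1+-5·1+-11·1 ≡ 0  ⇒  (a,b)_2 = +1.
Ram(266, 10374) = {3, 7, 13, 19}; no ℚ_3-point on the conic.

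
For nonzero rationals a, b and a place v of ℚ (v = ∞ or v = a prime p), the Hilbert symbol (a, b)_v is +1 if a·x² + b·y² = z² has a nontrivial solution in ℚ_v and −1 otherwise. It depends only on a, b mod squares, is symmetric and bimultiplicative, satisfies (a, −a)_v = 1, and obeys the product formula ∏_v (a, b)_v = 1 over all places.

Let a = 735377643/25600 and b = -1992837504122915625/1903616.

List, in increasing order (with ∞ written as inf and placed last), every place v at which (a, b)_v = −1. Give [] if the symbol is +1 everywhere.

Mod squares: a ≡ 9867, b ≡ -14637315. Check v ∈ {∞, 2, 3, 5, 7, 11, 13, 19, 23, 29, 37}.
v=5: a=5^-2·(≡2), b=5^5·(≡2) mod 5; (2|5)=-1, (2|5)=-1; (−1)^{-2·5·2}·(-1)^5·(-1)^-2 = -1.
v=7: a=7^2·(≡1), b=7^5·(≡4) mod 7; (1|7)=+1, (4|7)=+1; (−1)^{2·5·3}·(+1)^5·(+1)^2 = +1.
v=23: a=23^1·(≡20), b=23^1·(≡14) mod 23; (20|23)=-1, (14|23)=-1; (−1)^{1·1·11}·(-1)^1·(-1)^1 = -1.
v=∞: 9867 > 0 and -14637315 < 0  ⇒  (a,b)_∞ = +1.
v=37: a=37^0·(≡33), b=37^2·(≡9) mod 37; (33|37)=+1, (9|37)=+1; (−1)^{0·2·18}·(+1)^2·(+1)^0 = +1.
v=29: a=29^0·(≡1), b=29^1·(≡27) mod 29; (1|29)=+1, (27|29)=-1; (−1)^{0·1·14}·(+1)^1·(-1)^0 = +1.
v=2: v_2(a)=-10, v_2(b)=-10; units ≡ 3, 5 (mod 8); ε·ε+αω+βω = 1·0+-10·1+-10·1 ≡ 0  ⇒  (a,b)_2 = +1.
v=19: a=19^0·(≡4), b=19^1·(≡10) mod 19; (4|19)=+1, (10|19)=-1; (−1)^{0·1·9}·(+1)^1·(-1)^0 = +1.
v=11: a=11^1·(≡8), b=11^-1·(≡3) mod 11; (8|11)=-1, (3|11)=+1; (−1)^{1·-1·5}·(-1)^-1·(+1)^1 = +1.
v=3: a=3^3·(≡1), b=3^7·(≡2) mod 3; (1|3)=+1, (2|3)=-1; (−1)^{3·7·1}·(+1)^7·(-1)^3 = +1.
v=13: a=13^3·(≡7), b=13^-2·(≡12) mod 13; (7|13)=-1, (12|13)=+1; (−1)^{3·-2·6}·(-1)^-2·(+1)^3 = +1.
Ram(9867, -14637315) = {5, 23}; no ℚ_5-point on the conic.

[5, 23]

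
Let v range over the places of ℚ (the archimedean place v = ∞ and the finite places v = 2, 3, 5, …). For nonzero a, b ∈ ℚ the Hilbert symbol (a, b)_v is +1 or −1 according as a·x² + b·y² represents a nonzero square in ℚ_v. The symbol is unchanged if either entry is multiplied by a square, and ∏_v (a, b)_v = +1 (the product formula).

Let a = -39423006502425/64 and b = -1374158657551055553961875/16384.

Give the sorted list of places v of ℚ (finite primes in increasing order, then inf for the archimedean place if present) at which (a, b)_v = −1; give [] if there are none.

[7, 13, 23, inf]

Mod squares: a ≡ -1232777, b ≡ -1131. Check v ∈ {∞, 2, 3, 5, 7, 13, 19, 23, 29, 31}.
v=2: v_2(a)=-6, v_2(b)=-14; units ≡ 7, 5 (mod 8); ε·ε+αω+βω = 1·0+-6·1+-14·0 ≡ 0  ⇒  (a,b)_2 = +1.
v=∞: -1232777 < 0 and -1131 < 0  ⇒  (a,b)_∞ = -1.
v=5: a=5^2·(≡2), b=5^4·(≡4) mod 5; (2|5)=-1, (4|5)=+1; (−1)^{2·4·2}·(-1)^4·(+1)^2 = +1.
v=29: a=29^2·(≡13), b=29^3·(≡11) mod 29; (13|29)=+1, (11|29)=-1; (−1)^{2·3·14}·(+1)^3·(-1)^2 = +1.
v=13: a=13^3·(≡5), b=13^5·(≡4) mod 13; (5|13)=-1, (4|13)=+1; (−1)^{3·5·6}·(-1)^5·(+1)^3 = -1.
v=23: a=23^1·(≡7), b=23^2·(≡7) mod 23; (7|23)=-1, (7|23)=-1; (−1)^{1·2·11}·(-1)^2·(-1)^1 = -1.
v=3: a=3^2·(≡1), b=3^3·(≡1) mod 3; (1|3)=+1, (1|3)=+1; (−1)^{2·3·1}·(+1)^3·(+1)^2 = +1.
v=7: a=7^1·(≡2), b=7^2·(≡5) mod 7; (2|7)=+1, (5|7)=-1; (−1)^{1·2·3}·(+1)^2·(-1)^1 = -1.
v=31: a=31^1·(≡11), b=31^2·(≡14) mod 31; (11|31)=-1, (14|31)=+1; (−1)^{1·2·15}·(-1)^2·(+1)^1 = +1.
v=19: a=19^1·(≡14), b=19^2·(≡16) mod 19; (14|19)=-1, (16|19)=+1; (−1)^{1·2·9}·(-1)^2·(+1)^1 = +1.
(-1232777, -1131 / ℚ) ramifies at {7, 13, 23, ∞}: a division algebra.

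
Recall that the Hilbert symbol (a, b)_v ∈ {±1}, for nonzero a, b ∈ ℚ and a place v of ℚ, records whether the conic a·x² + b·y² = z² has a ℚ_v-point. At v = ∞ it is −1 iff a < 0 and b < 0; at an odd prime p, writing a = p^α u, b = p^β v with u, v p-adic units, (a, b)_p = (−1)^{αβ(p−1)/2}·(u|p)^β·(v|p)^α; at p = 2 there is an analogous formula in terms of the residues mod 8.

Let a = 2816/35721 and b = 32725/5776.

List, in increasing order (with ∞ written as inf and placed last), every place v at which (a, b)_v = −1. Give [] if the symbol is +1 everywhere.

[11, 17]

(a, b) ≡ (11, 1309) mod (ℚ^×)²; places V = {2, 3, 5, 7, 11, 17, 19, ∞}.
(a,b)_2: α=8, β=-4; u≡3, v≡5 (mod 8); ε(u)ε(v)=1·0, αω(v)=8·1, βω(u)=-4·1; sum ≡ 0  ⇒  +1.
(a,b)_11: α=1, u≡9; β=1, v≡5 (mod 11); (9|11)=+1, (5|11)=+1; sign (−1)^1·+1^1·+1^1 = -1.
(a,b)_5: α=0, u≡1; β=2, v≡4 (mod 5); (1|5)=+1, (4|5)=+1; sign (−1)^0·+1^2·+1^0 = +1.
(a,b)_17: α=0, u≡7; β=1, v≡16 (mod 17); (7|17)=-1, (16|17)=+1; sign (−1)^0·-1^1·+1^0 = -1.
(a,b)_19: α=0, u≡4; β=-2, v≡4 (mod 19); (4|19)=+1, (4|19)=+1; sign (−1)^0·+1^-2·+1^0 = +1.
(a,b)_3: α=-6, u≡2; β=0, v≡1 (mod 3); (2|3)=-1, (1|3)=+1; sign (−1)^0·-1^0·+1^-6 = +1.
(a,b)_7: α=-2, u≡2; β=1, v≡6 (mod 7); (2|7)=+1, (6|7)=-1; sign (−1)^0·+1^1·-1^-2 = +1.
(a,b)_∞: sgn(11)=+, sgn(1309)=+, so +1.
|Ram(11, 1309)| = 2, even; anisotropic at {11, 17}.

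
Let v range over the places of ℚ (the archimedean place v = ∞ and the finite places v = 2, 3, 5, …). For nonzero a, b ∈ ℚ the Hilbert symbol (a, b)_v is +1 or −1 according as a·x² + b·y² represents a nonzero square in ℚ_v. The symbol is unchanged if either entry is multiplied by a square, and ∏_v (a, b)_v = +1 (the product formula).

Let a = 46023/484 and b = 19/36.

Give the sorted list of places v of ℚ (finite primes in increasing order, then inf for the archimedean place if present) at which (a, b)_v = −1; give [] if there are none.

Mod squares: a ≡ 87, b ≡ 19. Check v ∈ {∞, 2, 3, 11, 19, 23, 29}.
v=∞: 87 > 0 and 19 > 0  ⇒  (a,b)_∞ = +1.
v=11: a=11^-2·(≡8), b=11^0·(≡10) mod 11; (8|11)=-1, (10|11)=-1; (−1)^{-2·0·5}·(-1)^0·(-1)^-2 = +1.
v=23: a=23^2·(≡18), b=23^0·(≡5) mod 23; (18|23)=+1, (5|23)=-1; (−1)^{2·0·11}·(+1)^0·(-1)^2 = +1.
v=29: a=29^1·(≡17), b=29^0·(≡11) mod 29; (17|29)=-1, (11|29)=-1; (−1)^{1·0·14}·(-1)^0·(-1)^1 = -1.
v=19: a=19^0·(≡9), b=19^1·(≡9) mod 19; (9|19)=+1, (9|19)=+1; (−1)^{0·1·9}·(+1)^1·(+1)^0 = +1.
v=3: a=3^1·(≡2), b=3^-2·(≡1) mod 3; (2|3)=-1, (1|3)=+1; (−1)^{1·-2·1}·(-1)^-2·(+1)^1 = +1.
v=2: v_2(a)=-2, v_2(b)=-2; units ≡ 7, 3 (mod 8); ε·ε+αω+βω = 1·1+-2·1+-2·0 ≡ 1  ⇒  (a,b)_2 = -1.
Ram(87, 19) = {2, 29}; no ℚ_2-point on the conic.

[2, 29]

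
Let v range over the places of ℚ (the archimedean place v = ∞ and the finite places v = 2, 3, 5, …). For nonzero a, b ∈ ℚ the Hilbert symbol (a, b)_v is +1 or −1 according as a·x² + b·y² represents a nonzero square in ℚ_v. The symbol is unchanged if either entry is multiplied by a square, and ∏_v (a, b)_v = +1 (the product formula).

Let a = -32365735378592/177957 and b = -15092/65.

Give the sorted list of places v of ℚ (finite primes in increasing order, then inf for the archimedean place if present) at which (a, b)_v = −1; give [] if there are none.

[7, 11, 17, inf]

Mod squares: a ≡ -34034, b ≡ -5005. Check v ∈ {∞, 2, 3, 5, 7, 11, 13, 17, 19}.
v=5: a=5^0·(≡4), b=5^-1·(≡1) mod 5; (4|5)=+1, (1|5)=+1; (−1)^{0·-1·2}·(+1)^-1·(+1)^0 = +1.
v=11: a=11^3·(≡7), b=11^1·(≡8) mod 11; (7|11)=-1, (8|11)=-1; (−1)^{3·1·5}·(-1)^1·(-1)^3 = -1.
v=7: a=7^3·(≡6), b=7^3·(≡6) mod 7; (6|7)=-1, (6|7)=-1; (−1)^{3·3·3}·(-1)^3·(-1)^3 = -1.
v=∞: -34034 < 0 and -5005 < 0  ⇒  (a,b)_∞ = -1.
v=17: a=17^1·(≡4), b=17^0·(≡10) mod 17; (4|17)=+1, (10|17)=-1; (−1)^{1·0·8}·(+1)^0·(-1)^1 = -1.
v=2: v_2(a)=5, v_2(b)=2; units ≡ 7, 3 (mod 8); ε·ε+αω+βω = 1·1+5·1+2·0 ≡ 0  ⇒  (a,b)_2 = +1.
v=13: a=13^-3·(≡7), b=13^-1·(≡8) mod 13; (7|13)=-1, (8|13)=-1; (−1)^{-3·-1·6}·(-1)^-1·(-1)^-3 = +1.
v=19: a=19^4·(≡15), b=19^0·(≡4) mod 19; (15|19)=-1, (4|19)=+1; (−1)^{4·0·9}·(-1)^0·(+1)^4 = +1.
v=3: a=3^-4·(≡1), b=3^0·(≡2) mod 3; (1|3)=+1, (2|3)=-1; (−1)^{-4·0·1}·(+1)^0·(-1)^-4 = +1.
|Ram(-34034, -5005)| = 4, even; anisotropic at {7, 11, 17, ∞}.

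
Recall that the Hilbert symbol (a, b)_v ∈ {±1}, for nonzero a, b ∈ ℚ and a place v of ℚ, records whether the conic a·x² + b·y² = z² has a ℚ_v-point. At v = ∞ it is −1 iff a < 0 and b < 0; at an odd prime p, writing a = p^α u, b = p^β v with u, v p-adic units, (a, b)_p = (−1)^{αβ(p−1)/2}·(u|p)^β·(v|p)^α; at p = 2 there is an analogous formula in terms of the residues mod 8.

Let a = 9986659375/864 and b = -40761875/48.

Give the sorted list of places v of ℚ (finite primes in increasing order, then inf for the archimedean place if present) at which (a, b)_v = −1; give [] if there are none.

(a, b) ≡ (330, -33) mod (ℚ^×)²; places V = {2, 3, 5, 7, 11, ∞}.
(a,b)_2: α=-5, β=-4; u≡5, v≡7 (mod 8); ε(u)ε(v)=0·1, αω(v)=-5·0, βω(u)=-4·1; sum ≡ 0  ⇒  +1.
(a,b)_∞: sgn(330)=+, sgn(-33)=−, so +1.
(a,b)_7: α=4, u≡1; β=2, v≡2 (mod 7); (1|7)=+1, (2|7)=+1; sign (−1)^0·+1^2·+1^4 = +1.
(a,b)_3: α=-3, u≡2; β=-1, v≡1 (mod 3); (2|3)=-1, (1|3)=+1; sign (−1)^1·-1^-1·+1^-3 = +1.
(a,b)_5: α=5, u≡4; β=4, v≡2 (mod 5); (4|5)=+1, (2|5)=-1; sign (−1)^0·+1^4·-1^5 = -1.
(a,b)_11: α=3, u≡6; β=3, v≡8 (mod 11); (6|11)=-1, (8|11)=-1; sign (−1)^1·-1^3·-1^3 = -1.
(330, -33 / ℚ) ramifies at {5, 11}: a division algebra.

[5, 11]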